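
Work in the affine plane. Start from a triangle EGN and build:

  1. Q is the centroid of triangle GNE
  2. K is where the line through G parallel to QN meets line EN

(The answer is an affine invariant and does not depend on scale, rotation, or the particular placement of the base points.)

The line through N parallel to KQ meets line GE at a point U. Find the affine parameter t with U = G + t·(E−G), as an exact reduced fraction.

Assign E = (0, 0), G = (1, 0), N = (0, 1) — the answer is frame-independent, so this choice is without loss of generality.
1. Q is the centroid of triangle GNE ⇒ Q = (1/3, 1/3)
2. K is where the line through G parallel to QN meets line EN ⇒ K = (0, 2)
through N parallel to KQ: direction (1/3, -5/3); meets GE at U = (1/5, 0)
U = G + t·(E−G) with t = 4/5

t = 4/5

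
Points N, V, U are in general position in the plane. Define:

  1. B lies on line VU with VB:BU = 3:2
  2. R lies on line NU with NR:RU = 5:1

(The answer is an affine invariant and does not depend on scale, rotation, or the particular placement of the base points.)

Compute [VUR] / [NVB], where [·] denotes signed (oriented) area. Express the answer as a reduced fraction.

[VUR]:[NVB] = 5/18

Work in coordinates with N = (0, 0), V = (1, 0), U = (0, 1).
1. B lies on line VU with VB:BU = 3:2 ⇒ B = (2/5, 3/5)
2. R lies on line NU with NR:RU = 5:1 ⇒ R = (0, 5/6)
2·[VUR] = 1/6, 2·[NVB] = 3/5
[VUR]:[NVB] = 1/6:3/5 = 5/18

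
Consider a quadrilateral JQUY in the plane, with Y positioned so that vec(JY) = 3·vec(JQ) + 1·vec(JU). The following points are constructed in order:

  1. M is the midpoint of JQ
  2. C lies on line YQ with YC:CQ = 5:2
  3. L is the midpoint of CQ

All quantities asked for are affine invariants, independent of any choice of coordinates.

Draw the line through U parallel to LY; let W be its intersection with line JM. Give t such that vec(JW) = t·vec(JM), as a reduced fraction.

Choose coordinates J = (0, 0), Q = (1, 0), U = (0, 1), Y = (3, 1).
1. M is the midpoint of JQ ⇒ M = (1/2, 0)
2. C lies on line YQ with YC:CQ = 5:2 ⇒ C = (11/7, 2/7)
3. L is the midpoint of CQ ⇒ L = (9/7, 1/7)
through U parallel to LY: direction (12/7, 6/7); meets JM at W = (-2, 0)
W = J + t·(M−J) with t = -4

t = -4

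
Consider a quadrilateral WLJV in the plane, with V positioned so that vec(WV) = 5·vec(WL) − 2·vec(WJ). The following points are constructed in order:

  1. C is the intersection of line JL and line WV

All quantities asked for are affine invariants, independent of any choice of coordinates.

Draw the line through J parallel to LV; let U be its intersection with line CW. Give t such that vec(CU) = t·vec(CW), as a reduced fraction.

Choose coordinates W = (0, 0), L = (1, 0), J = (0, 1), V = (5, -2).
1. C is the intersection of line JL and line WV ⇒ C = (5/3, -2/3)
through J parallel to LV: direction (4, -2); meets CW at U = (10, -4)
U = C + t·(W−C) with t = -5

t = -5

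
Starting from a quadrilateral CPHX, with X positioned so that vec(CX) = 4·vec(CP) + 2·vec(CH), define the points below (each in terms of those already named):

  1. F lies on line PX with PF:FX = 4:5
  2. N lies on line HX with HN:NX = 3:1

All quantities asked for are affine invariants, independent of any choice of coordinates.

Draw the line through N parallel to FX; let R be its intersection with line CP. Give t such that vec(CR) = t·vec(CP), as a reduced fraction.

t = 3/8

Work in coordinates with C = (0, 0), P = (1, 0), H = (0, 1), X = (4, 2).
1. F lies on line PX with PF:FX = 4:5 ⇒ F = (7/3, 8/9)
2. N lies on line HX with HN:NX = 3:1 ⇒ N = (3, 7/4)
through N parallel to FX: direction (5/3, 10/9); meets CP at R = (3/8, 0)
R = C + t·(P−C) with t = 3/8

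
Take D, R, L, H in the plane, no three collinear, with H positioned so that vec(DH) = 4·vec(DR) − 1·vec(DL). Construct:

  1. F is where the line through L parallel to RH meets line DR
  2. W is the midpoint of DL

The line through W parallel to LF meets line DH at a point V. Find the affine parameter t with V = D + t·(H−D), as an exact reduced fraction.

Work in coordinates with D = (0, 0), R = (1, 0), L = (0, 1), H = (4, -1).
1. F is where the line through L parallel to RH meets line DR ⇒ F = (3, 0)
2. W is the midpoint of DL ⇒ W = (0, 1/2)
through W parallel to LF: direction (3, -1); meets DH at V = (6, -3/2)
V = D + t·(H−D) with t = 3/2

t = 3/2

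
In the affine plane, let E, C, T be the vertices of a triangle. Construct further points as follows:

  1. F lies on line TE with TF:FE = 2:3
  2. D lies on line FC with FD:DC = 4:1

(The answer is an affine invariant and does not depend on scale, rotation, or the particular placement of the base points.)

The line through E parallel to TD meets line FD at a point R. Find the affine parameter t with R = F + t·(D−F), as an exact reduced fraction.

t = -3/2

Work in coordinates with E = (0, 0), C = (1, 0), T = (0, 1).
1. F lies on line TE with TF:FE = 2:3 ⇒ F = (0, 3/5)
2. D lies on line FC with FD:DC = 4:1 ⇒ D = (4/5, 3/25)
through E parallel to TD: direction (4/5, -22/25); meets FD at R = (-6/5, 33/25)
R = F + t·(D−F) with t = -3/2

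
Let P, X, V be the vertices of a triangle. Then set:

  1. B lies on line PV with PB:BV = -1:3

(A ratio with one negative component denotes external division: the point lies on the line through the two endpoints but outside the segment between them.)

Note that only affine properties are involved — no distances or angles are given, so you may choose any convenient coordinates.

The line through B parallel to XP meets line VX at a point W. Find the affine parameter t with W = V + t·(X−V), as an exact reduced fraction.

Work in coordinates with P = (0, 0), X = (1, 0), V = (0, 1).
1. B lies on line PV with PB:BV = -1:3 ⇒ B = (0, -1/2)
through B parallel to XP: direction (-1, 0); meets VX at W = (3/2, -1/2)
W = V + t·(X−V) with t = 3/2

t = 3/2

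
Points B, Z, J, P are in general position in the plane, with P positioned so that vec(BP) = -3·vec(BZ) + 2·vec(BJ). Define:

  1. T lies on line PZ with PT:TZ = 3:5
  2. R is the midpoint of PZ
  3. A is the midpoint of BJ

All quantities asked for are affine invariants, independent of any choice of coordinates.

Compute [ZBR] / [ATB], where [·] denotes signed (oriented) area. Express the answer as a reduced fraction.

[ZBR]:[ATB] = -4/3

Work in coordinates with B = (0, 0), Z = (1, 0), J = (0, 1), P = (-3, 2).
1. T lies on line PZ with PT:TZ = 3:5 ⇒ T = (-3/2, 5/4)
2. R is the midpoint of PZ ⇒ R = (-1, 1)
3. A is the midpoint of BJ ⇒ A = (0, 1/2)
2·[ZBR] = -1, 2·[ATB] = 3/4
[ZBR]:[ATB] = -1:3/4 = -4/3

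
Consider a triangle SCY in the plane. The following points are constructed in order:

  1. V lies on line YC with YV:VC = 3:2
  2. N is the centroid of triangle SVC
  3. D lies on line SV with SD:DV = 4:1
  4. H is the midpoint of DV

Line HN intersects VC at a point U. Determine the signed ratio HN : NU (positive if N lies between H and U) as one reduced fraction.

HN:NU = -7/10

Set S = (0, 0), C = (1, 0), Y = (0, 1); any affine frame gives the same invariant.
1. V lies on line YC with YV:VC = 3:2 ⇒ V = (3/5, 2/5)
2. N is the centroid of triangle SVC ⇒ N = (8/15, 2/15)
3. D lies on line SV with SD:DV = 4:1 ⇒ D = (12/25, 8/25)
4. H is the midpoint of DV ⇒ H = (27/50, 9/25)
line HN meets VC at U = (19/35, 16/35)
N = H + t·(U−H) with t = -7/3, so HN:NU = -7/3:10/3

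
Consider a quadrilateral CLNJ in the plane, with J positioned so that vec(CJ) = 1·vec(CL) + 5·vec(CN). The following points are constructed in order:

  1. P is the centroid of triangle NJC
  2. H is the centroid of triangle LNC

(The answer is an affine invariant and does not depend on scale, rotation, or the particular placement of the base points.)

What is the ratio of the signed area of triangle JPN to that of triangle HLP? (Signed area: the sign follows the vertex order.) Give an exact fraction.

[JPN]:[HLP] = -3/10

Work in coordinates with C = (0, 0), L = (1, 0), N = (0, 1), J = (1, 5).
1. P is the centroid of triangle NJC ⇒ P = (1/3, 2)
2. H is the centroid of triangle LNC ⇒ H = (1/3, 1/3)
2·[JPN] = -1/3, 2·[HLP] = 10/9
[JPN]:[HLP] = -1/3:10/9 = -3/10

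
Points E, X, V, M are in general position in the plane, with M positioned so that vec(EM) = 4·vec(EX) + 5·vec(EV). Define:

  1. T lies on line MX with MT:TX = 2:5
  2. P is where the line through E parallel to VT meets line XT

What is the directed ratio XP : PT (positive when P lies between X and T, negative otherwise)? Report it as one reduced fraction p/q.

Choose coordinates E = (0, 0), X = (1, 0), V = (0, 1), M = (4, 5).
1. T lies on line MX with MT:TX = 2:5 ⇒ T = (22/7, 25/7)
2. P is where the line through E parallel to VT meets line XT ⇒ P = (55/28, 45/28)
P = X + t·(T−X) with t = 9/20, so XP:PT = t:(1−t) = 9/20:11/20

XP:PT = 9/11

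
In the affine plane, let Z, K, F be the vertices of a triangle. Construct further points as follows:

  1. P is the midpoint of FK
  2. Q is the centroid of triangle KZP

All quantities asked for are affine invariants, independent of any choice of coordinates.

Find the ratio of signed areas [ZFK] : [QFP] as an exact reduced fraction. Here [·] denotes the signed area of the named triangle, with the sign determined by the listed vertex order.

Set Z = (0, 0), K = (1, 0), F = (0, 1); any affine frame gives the same invariant.
1. P is the midpoint of FK ⇒ P = (1/2, 1/2)
2. Q is the centroid of triangle KZP ⇒ Q = (1/2, 1/6)
2·[ZFK] = -1, 2·[QFP] = -1/6
[ZFK]:[QFP] = -1:-1/6 = 6

[ZFK]:[QFP] = 6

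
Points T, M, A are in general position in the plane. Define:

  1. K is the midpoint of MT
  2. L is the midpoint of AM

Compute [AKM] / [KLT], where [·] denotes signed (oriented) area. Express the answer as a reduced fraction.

[AKM]:[KLT] = 2

Assign T = (0, 0), M = (1, 0), A = (0, 1) — the answer is frame-independent, so this choice is without loss of generality.
1. K is the midpoint of MT ⇒ K = (1/2, 0)
2. L is the midpoint of AM ⇒ L = (1/2, 1/2)
2·[AKM] = 1/2, 2·[KLT] = 1/4
[AKM]:[KLT] = 1/2:1/4 = 2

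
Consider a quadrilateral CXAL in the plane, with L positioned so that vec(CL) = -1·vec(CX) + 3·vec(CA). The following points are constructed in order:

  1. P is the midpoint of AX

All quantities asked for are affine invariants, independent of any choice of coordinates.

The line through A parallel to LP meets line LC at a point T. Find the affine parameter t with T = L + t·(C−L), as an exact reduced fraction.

t = 1/4

Work in coordinates with C = (0, 0), X = (1, 0), A = (0, 1), L = (-1, 3).
1. P is the midpoint of AX ⇒ P = (1/2, 1/2)
through A parallel to LP: direction (3/2, -5/2); meets LC at T = (-3/4, 9/4)
T = L + t·(C−L) with t = 1/4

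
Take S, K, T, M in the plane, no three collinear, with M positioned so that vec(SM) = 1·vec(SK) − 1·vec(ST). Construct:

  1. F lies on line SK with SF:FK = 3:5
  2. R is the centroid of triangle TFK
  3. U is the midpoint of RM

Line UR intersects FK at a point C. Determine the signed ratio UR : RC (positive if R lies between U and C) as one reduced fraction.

Assign S = (0, 0), K = (1, 0), T = (0, 1), M = (1, -1) — the answer is frame-independent, so this choice is without loss of generality.
1. F lies on line SK with SF:FK = 3:5 ⇒ F = (3/8, 0)
2. R is the centroid of triangle TFK ⇒ R = (11/24, 1/3)
3. U is the midpoint of RM ⇒ U = (35/48, -1/3)
line UR meets FK at C = (19/32, 0)
R = U + t·(C−U) with t = 2, so UR:RC = 2:-1

UR:RC = -2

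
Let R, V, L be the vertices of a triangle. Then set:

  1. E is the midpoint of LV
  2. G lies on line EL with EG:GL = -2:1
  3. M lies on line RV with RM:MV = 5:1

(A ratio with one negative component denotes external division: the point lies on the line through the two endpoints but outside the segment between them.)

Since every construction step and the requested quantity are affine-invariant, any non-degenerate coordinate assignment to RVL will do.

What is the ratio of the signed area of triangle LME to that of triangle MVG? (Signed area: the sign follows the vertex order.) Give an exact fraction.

[LME]:[MVG] = 1/3

Choose coordinates R = (0, 0), V = (1, 0), L = (0, 1).
1. E is the midpoint of LV ⇒ E = (1/2, 1/2)
2. G lies on line EL with EG:GL = -2:1 ⇒ G = (-1/2, 3/2)
3. M lies on line RV with RM:MV = 5:1 ⇒ M = (5/6, 0)
2·[LME] = 1/12, 2·[MVG] = 1/4
[LME]:[MVG] = 1/12:1/4 = 1/3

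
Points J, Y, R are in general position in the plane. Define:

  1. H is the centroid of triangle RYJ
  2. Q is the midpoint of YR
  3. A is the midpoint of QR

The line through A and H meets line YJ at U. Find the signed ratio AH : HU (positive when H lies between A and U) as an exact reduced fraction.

Choose coordinates J = (0, 0), Y = (1, 0), R = (0, 1).
1. H is the centroid of triangle RYJ ⇒ H = (1/3, 1/3)
2. Q is the midpoint of YR ⇒ Q = (1/2, 1/2)
3. A is the midpoint of QR ⇒ A = (1/4, 3/4)
line AH meets YJ at U = (2/5, 0)
H = A + t·(U−A) with t = 5/9, so AH:HU = 5/9:4/9

AH:HU = 5/4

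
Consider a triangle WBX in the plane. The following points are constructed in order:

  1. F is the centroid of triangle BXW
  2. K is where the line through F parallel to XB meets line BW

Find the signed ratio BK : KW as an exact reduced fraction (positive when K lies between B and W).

Work in coordinates with W = (0, 0), B = (1, 0), X = (0, 1).
1. F is the centroid of triangle BXW ⇒ F = (1/3, 1/3)
2. K is where the line through F parallel to XB meets line BW ⇒ K = (2/3, 0)
K = B + t·(W−B) with t = 1/3, so BK:KW = t:(1−t) = 1/3:2/3

BK:KW = 1/2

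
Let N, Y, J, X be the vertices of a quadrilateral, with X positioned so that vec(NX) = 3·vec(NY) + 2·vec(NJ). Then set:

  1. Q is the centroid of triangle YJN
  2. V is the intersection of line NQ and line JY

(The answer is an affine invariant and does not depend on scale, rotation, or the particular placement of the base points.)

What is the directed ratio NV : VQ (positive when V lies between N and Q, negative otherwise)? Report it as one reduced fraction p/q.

NV:VQ = -3

Choose coordinates N = (0, 0), Y = (1, 0), J = (0, 1), X = (3, 2).
1. Q is the centroid of triangle YJN ⇒ Q = (1/3, 1/3)
2. V is the intersection of line NQ and line JY ⇒ V = (1/2, 1/2)
V = N + t·(Q−N) with t = 3/2, so NV:VQ = t:(1−t) = 3/2:-1/2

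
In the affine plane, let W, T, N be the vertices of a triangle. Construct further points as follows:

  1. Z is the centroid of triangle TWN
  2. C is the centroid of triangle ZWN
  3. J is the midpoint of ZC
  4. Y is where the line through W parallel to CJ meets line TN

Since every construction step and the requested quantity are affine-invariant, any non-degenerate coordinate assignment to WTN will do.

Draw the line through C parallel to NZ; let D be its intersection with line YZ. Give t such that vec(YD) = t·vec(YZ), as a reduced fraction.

t = 7/6

Set W = (0, 0), T = (1, 0), N = (0, 1); any affine frame gives the same invariant.
1. Z is the centroid of triangle TWN ⇒ Z = (1/3, 1/3)
2. C is the centroid of triangle ZWN ⇒ C = (1/9, 4/9)
3. J is the midpoint of ZC ⇒ J = (2/9, 7/18)
4. Y is where the line through W parallel to CJ meets line TN ⇒ Y = (2, -1)
through C parallel to NZ: direction (1/3, -2/3); meets YZ at D = (1/18, 5/9)
D = Y + t·(Z−Y) with t = 7/6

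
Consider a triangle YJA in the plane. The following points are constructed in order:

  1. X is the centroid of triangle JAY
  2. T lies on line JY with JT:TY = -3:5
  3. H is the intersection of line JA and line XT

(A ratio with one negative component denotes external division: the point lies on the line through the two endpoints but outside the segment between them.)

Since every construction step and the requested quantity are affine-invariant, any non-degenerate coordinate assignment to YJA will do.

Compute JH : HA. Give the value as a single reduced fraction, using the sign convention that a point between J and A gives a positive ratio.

Choose coordinates Y = (0, 0), J = (1, 0), A = (0, 1).
1. X is the centroid of triangle JAY ⇒ X = (1/3, 1/3)
2. T lies on line JY with JT:TY = -3:5 ⇒ T = (5/2, 0)
3. H is the intersection of line JA and line XT ⇒ H = (8/11, 3/11)
H = J + t·(A−J) with t = 3/11, so JH:HA = t:(1−t) = 3/11:8/11

JH:HA = 3/8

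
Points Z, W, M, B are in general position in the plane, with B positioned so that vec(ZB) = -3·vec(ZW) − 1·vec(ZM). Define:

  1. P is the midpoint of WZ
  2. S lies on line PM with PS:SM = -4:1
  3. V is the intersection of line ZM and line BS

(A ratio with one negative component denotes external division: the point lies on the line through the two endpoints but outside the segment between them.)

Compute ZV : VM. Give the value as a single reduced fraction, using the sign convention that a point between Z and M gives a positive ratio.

Choose coordinates Z = (0, 0), W = (1, 0), M = (0, 1), B = (-3, -1).
1. P is the midpoint of WZ ⇒ P = (1/2, 0)
2. S lies on line PM with PS:SM = -4:1 ⇒ S = (-1/6, 4/3)
3. V is the intersection of line ZM and line BS ⇒ V = (0, 25/17)
V = Z + t·(M−Z) with t = 25/17, so ZV:VM = t:(1−t) = 25/17:-8/17

ZV:VM = -25/8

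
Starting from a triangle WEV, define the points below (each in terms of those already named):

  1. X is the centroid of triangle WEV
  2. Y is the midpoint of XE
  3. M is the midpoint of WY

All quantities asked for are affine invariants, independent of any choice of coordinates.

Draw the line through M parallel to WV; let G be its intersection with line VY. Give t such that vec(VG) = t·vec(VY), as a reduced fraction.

t = 1/2

Work in coordinates with W = (0, 0), E = (1, 0), V = (0, 1).
1. X is the centroid of triangle WEV ⇒ X = (1/3, 1/3)
2. Y is the midpoint of XE ⇒ Y = (2/3, 1/6)
3. M is the midpoint of WY ⇒ M = (1/3, 1/12)
through M parallel to WV: direction (0, 1); meets VY at G = (1/3, 7/12)
G = V + t·(Y−V) with t = 1/2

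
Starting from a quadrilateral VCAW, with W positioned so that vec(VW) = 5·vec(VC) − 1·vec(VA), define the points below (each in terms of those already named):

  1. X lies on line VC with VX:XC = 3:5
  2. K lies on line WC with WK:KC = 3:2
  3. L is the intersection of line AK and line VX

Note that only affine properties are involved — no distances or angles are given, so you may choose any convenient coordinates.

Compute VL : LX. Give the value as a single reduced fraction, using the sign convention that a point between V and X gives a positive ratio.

VL:LX = -104/83

Choose coordinates V = (0, 0), C = (1, 0), A = (0, 1), W = (5, -1).
1. X lies on line VC with VX:XC = 3:5 ⇒ X = (3/8, 0)
2. K lies on line WC with WK:KC = 3:2 ⇒ K = (13/5, -2/5)
3. L is the intersection of line AK and line VX ⇒ L = (13/7, 0)
L = V + t·(X−V) with t = 104/21, so VL:LX = t:(1−t) = 104/21:-83/21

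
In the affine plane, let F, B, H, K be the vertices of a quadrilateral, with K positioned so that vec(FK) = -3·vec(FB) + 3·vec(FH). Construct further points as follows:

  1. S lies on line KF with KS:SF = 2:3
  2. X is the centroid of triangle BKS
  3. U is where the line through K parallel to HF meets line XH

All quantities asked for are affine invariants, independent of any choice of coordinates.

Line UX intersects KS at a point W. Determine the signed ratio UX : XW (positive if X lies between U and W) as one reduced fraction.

Work in coordinates with F = (0, 0), B = (1, 0), H = (0, 1), K = (-3, 3).
1. S lies on line KF with KS:SF = 2:3 ⇒ S = (-9/5, 9/5)
2. X is the centroid of triangle BKS ⇒ X = (-19/15, 8/5)
3. U is where the line through K parallel to HF meets line XH ⇒ U = (-3, 46/19)
line UX meets KS at W = (-19/10, 19/10)
X = U + t·(W−U) with t = 52/33, so UX:XW = 52/33:-19/33

UX:XW = -52/19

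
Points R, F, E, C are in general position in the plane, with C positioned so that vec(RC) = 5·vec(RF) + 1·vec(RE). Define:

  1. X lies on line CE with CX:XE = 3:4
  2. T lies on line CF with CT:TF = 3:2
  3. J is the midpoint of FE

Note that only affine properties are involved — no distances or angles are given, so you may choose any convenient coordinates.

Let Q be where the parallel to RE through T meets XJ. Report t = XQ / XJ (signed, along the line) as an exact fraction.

Set R = (0, 0), F = (1, 0), E = (0, 1), C = (5, 1); any affine frame gives the same invariant.
1. X lies on line CE with CX:XE = 3:4 ⇒ X = (20/7, 1)
2. T lies on line CF with CT:TF = 3:2 ⇒ T = (13/5, 2/5)
3. J is the midpoint of FE ⇒ J = (1/2, 1/2)
through T parallel to RE: direction (0, 1); meets XJ at Q = (13/5, 52/55)
Q = X + t·(J−X) with t = 6/55

t = 6/55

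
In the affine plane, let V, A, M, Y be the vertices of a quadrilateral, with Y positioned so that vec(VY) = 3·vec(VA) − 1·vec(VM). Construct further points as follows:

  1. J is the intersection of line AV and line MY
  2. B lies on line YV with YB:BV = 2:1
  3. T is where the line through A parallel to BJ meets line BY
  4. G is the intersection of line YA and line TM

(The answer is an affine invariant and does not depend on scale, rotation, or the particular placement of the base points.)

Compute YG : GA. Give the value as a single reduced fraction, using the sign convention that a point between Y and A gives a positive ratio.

YG:GA = -21/5

Set V = (0, 0), A = (1, 0), M = (0, 1), Y = (3, -1); any affine frame gives the same invariant.
1. J is the intersection of line AV and line MY ⇒ J = (3/2, 0)
2. B lies on line YV with YB:BV = 2:1 ⇒ B = (1, -1/3)
3. T is where the line through A parallel to BJ meets line BY ⇒ T = (2/3, -2/9)
4. G is the intersection of line YA and line TM ⇒ G = (3/8, 5/16)
G = Y + t·(A−Y) with t = 21/16, so YG:GA = t:(1−t) = 21/16:-5/16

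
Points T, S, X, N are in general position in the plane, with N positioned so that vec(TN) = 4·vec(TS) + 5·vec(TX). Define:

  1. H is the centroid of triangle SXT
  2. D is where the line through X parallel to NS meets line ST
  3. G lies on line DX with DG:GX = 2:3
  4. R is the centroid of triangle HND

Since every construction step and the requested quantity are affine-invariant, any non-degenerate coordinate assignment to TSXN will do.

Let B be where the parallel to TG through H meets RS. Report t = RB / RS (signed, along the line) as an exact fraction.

Set T = (0, 0), S = (1, 0), X = (0, 1), N = (4, 5); any affine frame gives the same invariant.
1. H is the centroid of triangle SXT ⇒ H = (1/3, 1/3)
2. D is where the line through X parallel to NS meets line ST ⇒ D = (-3/5, 0)
3. G lies on line DX with DG:GX = 2:3 ⇒ G = (-9/25, 2/5)
4. R is the centroid of triangle HND ⇒ R = (56/45, 16/9)
through H parallel to TG: direction (-9/25, 2/5); meets RS at B = (2369/2490, -88/249)
B = R + t·(S−R) with t = 199/166

t = 199/166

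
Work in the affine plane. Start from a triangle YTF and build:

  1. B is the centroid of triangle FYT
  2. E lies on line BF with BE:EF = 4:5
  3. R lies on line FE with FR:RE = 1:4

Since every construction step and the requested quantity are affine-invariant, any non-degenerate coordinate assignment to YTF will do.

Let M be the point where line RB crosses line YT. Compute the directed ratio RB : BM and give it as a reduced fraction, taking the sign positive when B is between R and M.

RB:BM = 16/9

Work in coordinates with Y = (0, 0), T = (1, 0), F = (0, 1).
1. B is the centroid of triangle FYT ⇒ B = (1/3, 1/3)
2. E lies on line BF with BE:EF = 4:5 ⇒ E = (5/27, 17/27)
3. R lies on line FE with FR:RE = 1:4 ⇒ R = (1/27, 25/27)
line RB meets YT at M = (1/2, 0)
B = R + t·(M−R) with t = 16/25, so RB:BM = 16/25:9/25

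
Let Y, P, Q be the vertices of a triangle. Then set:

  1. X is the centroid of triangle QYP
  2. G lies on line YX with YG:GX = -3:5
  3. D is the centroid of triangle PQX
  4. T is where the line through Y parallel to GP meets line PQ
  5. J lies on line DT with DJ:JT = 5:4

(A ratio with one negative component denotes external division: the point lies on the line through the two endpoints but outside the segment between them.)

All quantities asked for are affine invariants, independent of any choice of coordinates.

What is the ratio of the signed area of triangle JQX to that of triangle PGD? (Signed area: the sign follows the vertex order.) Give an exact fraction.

Work in coordinates with Y = (0, 0), P = (1, 0), Q = (0, 1).
1. X is the centroid of triangle QYP ⇒ X = (1/3, 1/3)
2. G lies on line YX with YG:GX = -3:5 ⇒ G = (-1/2, -1/2)
3. D is the centroid of triangle PQX ⇒ D = (4/9, 4/9)
4. T is where the line through Y parallel to GP meets line PQ ⇒ T = (3/4, 1/4)
5. J lies on line DT with DJ:JT = 5:4 ⇒ J = (199/324, 109/324)
2·[JQX] = 61/324, 2·[PGD] = -17/18
[JQX]:[PGD] = 61/324:-17/18 = -61/306

[JQX]:[PGD] = -61/306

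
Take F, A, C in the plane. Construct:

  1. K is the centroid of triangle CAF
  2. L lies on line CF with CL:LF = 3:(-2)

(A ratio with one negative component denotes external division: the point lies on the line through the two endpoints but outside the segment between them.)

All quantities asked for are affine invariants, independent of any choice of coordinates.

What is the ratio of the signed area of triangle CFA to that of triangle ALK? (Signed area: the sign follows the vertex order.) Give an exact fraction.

[CFA]:[ALK] = -3/5

Set F = (0, 0), A = (1, 0), C = (0, 1); any affine frame gives the same invariant.
1. K is the centroid of triangle CAF ⇒ K = (1/3, 1/3)
2. L lies on line CF with CL:LF = 3:(-2) ⇒ L = (0, -2)
2·[CFA] = 1, 2·[ALK] = -5/3
[CFA]:[ALK] = 1:-5/3 = -3/5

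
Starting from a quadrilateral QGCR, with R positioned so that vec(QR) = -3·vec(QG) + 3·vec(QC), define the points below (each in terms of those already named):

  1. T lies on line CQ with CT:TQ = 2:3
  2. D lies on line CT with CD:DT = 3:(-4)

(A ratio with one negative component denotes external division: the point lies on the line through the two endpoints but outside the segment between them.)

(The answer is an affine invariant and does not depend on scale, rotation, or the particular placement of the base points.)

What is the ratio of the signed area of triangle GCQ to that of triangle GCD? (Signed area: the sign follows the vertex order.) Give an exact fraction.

[GCQ]:[GCD] = -5/6

Assign Q = (0, 0), G = (1, 0), C = (0, 1), R = (-3, 3) — the answer is frame-independent, so this choice is without loss of generality.
1. T lies on line CQ with CT:TQ = 2:3 ⇒ T = (0, 3/5)
2. D lies on line CT with CD:DT = 3:(-4) ⇒ D = (0, 11/5)
2·[GCQ] = 1, 2·[GCD] = -6/5
[GCQ]:[GCD] = 1:-6/5 = -5/6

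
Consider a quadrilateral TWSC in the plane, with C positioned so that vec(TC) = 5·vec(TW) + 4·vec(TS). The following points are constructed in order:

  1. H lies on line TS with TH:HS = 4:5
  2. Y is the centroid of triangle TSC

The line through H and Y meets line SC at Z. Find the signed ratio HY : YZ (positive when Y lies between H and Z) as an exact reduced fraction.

Choose coordinates T = (0, 0), W = (1, 0), S = (0, 1), C = (5, 4).
1. H lies on line TS with TH:HS = 4:5 ⇒ H = (0, 4/9)
2. Y is the centroid of triangle TSC ⇒ Y = (5/3, 5/3)
line HY meets SC at Z = (25/6, 7/2)
Y = H + t·(Z−H) with t = 2/5, so HY:YZ = 2/5:3/5

HY:YZ = 2/3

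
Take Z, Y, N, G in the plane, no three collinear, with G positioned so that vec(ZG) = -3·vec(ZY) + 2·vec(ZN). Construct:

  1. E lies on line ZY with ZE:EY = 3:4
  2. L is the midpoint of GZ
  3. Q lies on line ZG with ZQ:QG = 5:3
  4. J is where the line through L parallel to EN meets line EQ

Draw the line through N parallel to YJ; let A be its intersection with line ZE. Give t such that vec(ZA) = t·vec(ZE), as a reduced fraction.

Assign Z = (0, 0), Y = (1, 0), N = (0, 1), G = (-3, 2) — the answer is frame-independent, so this choice is without loss of generality.
1. E lies on line ZY with ZE:EY = 3:4 ⇒ E = (3/7, 0)
2. L is the midpoint of GZ ⇒ L = (-3/2, 1)
3. Q lies on line ZG with ZQ:QG = 5:3 ⇒ Q = (-15/8, 5/4)
4. J is where the line through L parallel to EN meets line EQ ⇒ J = (-235/154, 35/33)
through N parallel to YJ: direction (-389/154, 35/33); meets ZE at A = (1167/490, 0)
A = Z + t·(E−Z) with t = 389/70

t = 389/70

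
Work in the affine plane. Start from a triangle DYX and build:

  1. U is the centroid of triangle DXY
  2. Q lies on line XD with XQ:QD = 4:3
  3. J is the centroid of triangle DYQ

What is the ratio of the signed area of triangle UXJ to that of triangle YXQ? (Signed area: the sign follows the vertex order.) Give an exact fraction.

[UXJ]:[YXQ] = 1/9

Choose coordinates D = (0, 0), Y = (1, 0), X = (0, 1).
1. U is the centroid of triangle DXY ⇒ U = (1/3, 1/3)
2. Q lies on line XD with XQ:QD = 4:3 ⇒ Q = (0, 3/7)
3. J is the centroid of triangle DYQ ⇒ J = (1/3, 1/7)
2·[UXJ] = 4/63, 2·[YXQ] = 4/7
[UXJ]:[YXQ] = 4/63:4/7 = 1/9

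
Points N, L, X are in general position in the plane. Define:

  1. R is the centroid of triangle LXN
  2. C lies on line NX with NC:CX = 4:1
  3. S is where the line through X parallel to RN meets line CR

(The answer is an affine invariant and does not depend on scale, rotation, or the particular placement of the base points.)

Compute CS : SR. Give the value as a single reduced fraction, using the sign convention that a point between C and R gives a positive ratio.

Work in coordinates with N = (0, 0), L = (1, 0), X = (0, 1).
1. R is the centroid of triangle LXN ⇒ R = (1/3, 1/3)
2. C lies on line NX with NC:CX = 4:1 ⇒ C = (0, 4/5)
3. S is where the line through X parallel to RN meets line CR ⇒ S = (-1/12, 11/12)
S = C + t·(R−C) with t = -1/4, so CS:SR = t:(1−t) = -1/4:5/4

CS:SR = -1/5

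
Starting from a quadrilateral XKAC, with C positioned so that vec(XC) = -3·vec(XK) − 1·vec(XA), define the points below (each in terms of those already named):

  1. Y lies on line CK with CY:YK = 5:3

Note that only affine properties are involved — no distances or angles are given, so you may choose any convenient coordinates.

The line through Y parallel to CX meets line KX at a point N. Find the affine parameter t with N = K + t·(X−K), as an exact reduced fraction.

t = 3/8

Set X = (0, 0), K = (1, 0), A = (0, 1), C = (-3, -1); any affine frame gives the same invariant.
1. Y lies on line CK with CY:YK = 5:3 ⇒ Y = (-1/2, -3/8)
through Y parallel to CX: direction (3, 1); meets KX at N = (5/8, 0)
N = K + t·(X−K) with t = 3/8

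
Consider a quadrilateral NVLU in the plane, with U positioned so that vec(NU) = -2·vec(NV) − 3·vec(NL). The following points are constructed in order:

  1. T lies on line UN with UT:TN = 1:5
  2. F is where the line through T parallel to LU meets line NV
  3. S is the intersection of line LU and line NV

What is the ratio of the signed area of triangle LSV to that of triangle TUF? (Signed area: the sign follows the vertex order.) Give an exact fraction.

Choose coordinates N = (0, 0), V = (1, 0), L = (0, 1), U = (-2, -3).
1. T lies on line UN with UT:TN = 1:5 ⇒ T = (-5/3, -5/2)
2. F is where the line through T parallel to LU meets line NV ⇒ F = (-5/12, 0)
3. S is the intersection of line LU and line NV ⇒ S = (-1/2, 0)
2·[LSV] = 3/2, 2·[TUF] = -5/24
[LSV]:[TUF] = 3/2:-5/24 = -36/5

[LSV]:[TUF] = -36/5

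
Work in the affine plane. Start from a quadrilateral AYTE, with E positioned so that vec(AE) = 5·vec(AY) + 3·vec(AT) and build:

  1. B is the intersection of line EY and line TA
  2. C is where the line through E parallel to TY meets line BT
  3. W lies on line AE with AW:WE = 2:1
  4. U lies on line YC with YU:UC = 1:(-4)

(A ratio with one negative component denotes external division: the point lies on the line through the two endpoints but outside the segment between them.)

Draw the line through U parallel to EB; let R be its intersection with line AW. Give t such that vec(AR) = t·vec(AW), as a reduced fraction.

t = 22/3

Set A = (0, 0), Y = (1, 0), T = (0, 1), E = (5, 3); any affine frame gives the same invariant.
1. B is the intersection of line EY and line TA ⇒ B = (0, -3/4)
2. C is where the line through E parallel to TY meets line BT ⇒ C = (0, 8)
3. W lies on line AE with AW:WE = 2:1 ⇒ W = (10/3, 2)
4. U lies on line YC with YU:UC = 1:(-4) ⇒ U = (4/3, -8/3)
through U parallel to EB: direction (-5, -15/4); meets AW at R = (220/9, 44/3)
R = A + t·(W−A) with t = 22/3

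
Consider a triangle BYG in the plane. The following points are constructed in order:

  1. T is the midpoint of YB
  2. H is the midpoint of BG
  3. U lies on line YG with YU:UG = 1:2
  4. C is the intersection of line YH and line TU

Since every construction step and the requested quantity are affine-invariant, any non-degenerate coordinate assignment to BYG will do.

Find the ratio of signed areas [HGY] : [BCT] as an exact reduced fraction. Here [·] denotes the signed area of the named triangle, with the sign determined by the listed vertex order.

[HGY]:[BCT] = 5

Choose coordinates B = (0, 0), Y = (1, 0), G = (0, 1).
1. T is the midpoint of YB ⇒ T = (1/2, 0)
2. H is the midpoint of BG ⇒ H = (0, 1/2)
3. U lies on line YG with YU:UG = 1:2 ⇒ U = (2/3, 1/3)
4. C is the intersection of line YH and line TU ⇒ C = (3/5, 1/5)
2·[HGY] = -1/2, 2·[BCT] = -1/10
[HGY]:[BCT] = -1/2:-1/10 = 5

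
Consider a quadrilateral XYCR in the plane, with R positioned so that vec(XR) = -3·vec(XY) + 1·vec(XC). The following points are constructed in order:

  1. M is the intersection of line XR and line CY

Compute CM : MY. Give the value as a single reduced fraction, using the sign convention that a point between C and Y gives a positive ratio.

Choose coordinates X = (0, 0), Y = (1, 0), C = (0, 1), R = (-3, 1).
1. M is the intersection of line XR and line CY ⇒ M = (3/2, -1/2)
M = C + t·(Y−C) with t = 3/2, so CM:MY = t:(1−t) = 3/2:-1/2

CM:MY = -3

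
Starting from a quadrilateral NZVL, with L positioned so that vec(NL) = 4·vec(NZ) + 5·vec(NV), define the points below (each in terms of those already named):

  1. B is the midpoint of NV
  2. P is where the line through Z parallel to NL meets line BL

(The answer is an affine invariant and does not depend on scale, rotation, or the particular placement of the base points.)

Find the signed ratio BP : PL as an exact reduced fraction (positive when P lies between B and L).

BP:PL = -7/5

Choose coordinates N = (0, 0), Z = (1, 0), V = (0, 1), L = (4, 5).
1. B is the midpoint of NV ⇒ B = (0, 1/2)
2. P is where the line through Z parallel to NL meets line BL ⇒ P = (14, 65/4)
P = B + t·(L−B) with t = 7/2, so BP:PL = t:(1−t) = 7/2:-5/2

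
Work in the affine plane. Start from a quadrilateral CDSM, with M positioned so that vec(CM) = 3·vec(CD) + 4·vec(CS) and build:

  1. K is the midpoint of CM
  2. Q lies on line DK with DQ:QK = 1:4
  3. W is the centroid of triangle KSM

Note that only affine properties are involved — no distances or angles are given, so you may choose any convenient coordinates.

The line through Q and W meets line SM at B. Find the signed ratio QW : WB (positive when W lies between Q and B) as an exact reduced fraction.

Choose coordinates C = (0, 0), D = (1, 0), S = (0, 1), M = (3, 4).
1. K is the midpoint of CM ⇒ K = (3/2, 2)
2. Q lies on line DK with DQ:QK = 1:4 ⇒ Q = (11/10, 2/5)
3. W is the centroid of triangle KSM ⇒ W = (3/2, 7/3)
line QW meets SM at B = (71/46, 117/46)
W = Q + t·(B−Q) with t = 46/51, so QW:WB = 46/51:5/51

QW:WB = 46/5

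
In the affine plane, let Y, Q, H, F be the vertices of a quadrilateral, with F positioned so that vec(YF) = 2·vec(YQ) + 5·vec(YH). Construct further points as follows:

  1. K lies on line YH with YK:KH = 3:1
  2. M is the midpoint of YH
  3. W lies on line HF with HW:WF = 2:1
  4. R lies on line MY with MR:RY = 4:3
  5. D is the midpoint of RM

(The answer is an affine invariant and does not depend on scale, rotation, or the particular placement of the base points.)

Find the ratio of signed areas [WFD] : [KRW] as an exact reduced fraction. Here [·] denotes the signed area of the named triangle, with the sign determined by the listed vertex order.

Assign Y = (0, 0), Q = (1, 0), H = (0, 1), F = (2, 5) — the answer is frame-independent, so this choice is without loss of generality.
1. K lies on line YH with YK:KH = 3:1 ⇒ K = (0, 3/4)
2. M is the midpoint of YH ⇒ M = (0, 1/2)
3. W lies on line HF with HW:WF = 2:1 ⇒ W = (4/3, 11/3)
4. R lies on line MY with MR:RY = 4:3 ⇒ R = (0, 3/14)
5. D is the midpoint of RM ⇒ D = (0, 5/14)
2·[WFD] = -3/7, 2·[KRW] = 5/7
[WFD]:[KRW] = -3/7:5/7 = -3/5

[WFD]:[KRW] = -3/5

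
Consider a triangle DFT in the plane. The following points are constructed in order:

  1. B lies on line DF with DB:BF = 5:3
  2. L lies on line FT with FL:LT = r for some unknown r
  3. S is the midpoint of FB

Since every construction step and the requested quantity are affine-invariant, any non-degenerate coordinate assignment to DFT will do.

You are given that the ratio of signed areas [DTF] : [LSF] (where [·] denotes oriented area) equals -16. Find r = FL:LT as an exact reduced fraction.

Set D = (0, 0), F = (1, 0), T = (0, 1); any affine frame gives the same invariant.
1. B lies on line DF with DB:BF = 5:3 ⇒ B = (5/8, 0)
2. With FL:LT = r, write λ = r/(r+1) so L = F + λ·(T−F); L is affine-linear in λ
3. S is the midpoint of FB ⇒ S = (13/16, 0)
Every point depending on L is an affine combination of L and λ-independent points, so each such coordinate is linear in λ; the λ² term in each signed area is a multiple of (T−F)×(T−F) = 0, so 2·[DTF] and 2·[LSF] are each linear in λ. Evaluating at λ=0 and λ=1:
  2·[DTF] = -1,   2·[LSF] = 3/16·λ
So [DTF]:[LSF] = (-1) / (3/16·λ). Setting this equal to -16:
  -1 = -16·(3/16·λ)  ⇒  λ = 1/3
Then r = λ/(1−λ) = (1/3)/(2/3) = 1/2. Check: with r = 1/2, L = (2/3, 1/3) and [DTF]:[LSF] = -16 as required.

r = 1/2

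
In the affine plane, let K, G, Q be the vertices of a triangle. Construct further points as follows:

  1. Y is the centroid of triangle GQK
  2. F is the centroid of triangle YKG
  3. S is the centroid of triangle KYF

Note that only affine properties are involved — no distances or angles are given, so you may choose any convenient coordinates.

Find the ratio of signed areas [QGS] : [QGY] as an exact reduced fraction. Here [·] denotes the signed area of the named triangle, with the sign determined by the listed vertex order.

[QGS]:[QGY] = 16/9

Set K = (0, 0), G = (1, 0), Q = (0, 1); any affine frame gives the same invariant.
1. Y is the centroid of triangle GQK ⇒ Y = (1/3, 1/3)
2. F is the centroid of triangle YKG ⇒ F = (4/9, 1/9)
3. S is the centroid of triangle KYF ⇒ S = (7/27, 4/27)
2·[QGS] = -16/27, 2·[QGY] = -1/3
[QGS]:[QGY] = -16/27:-1/3 = 16/9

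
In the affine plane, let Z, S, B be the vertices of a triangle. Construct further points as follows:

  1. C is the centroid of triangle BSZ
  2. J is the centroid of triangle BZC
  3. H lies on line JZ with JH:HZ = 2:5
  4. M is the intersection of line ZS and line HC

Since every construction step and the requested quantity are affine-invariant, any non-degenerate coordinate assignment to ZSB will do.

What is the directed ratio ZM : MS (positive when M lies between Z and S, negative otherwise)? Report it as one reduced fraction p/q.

ZM:MS = -5/6

Work in coordinates with Z = (0, 0), S = (1, 0), B = (0, 1).
1. C is the centroid of triangle BSZ ⇒ C = (1/3, 1/3)
2. J is the centroid of triangle BZC ⇒ J = (1/9, 4/9)
3. H lies on line JZ with JH:HZ = 2:5 ⇒ H = (5/63, 20/63)
4. M is the intersection of line ZS and line HC ⇒ M = (-5, 0)
M = Z + t·(S−Z) with t = -5, so ZM:MS = t:(1−t) = -5:6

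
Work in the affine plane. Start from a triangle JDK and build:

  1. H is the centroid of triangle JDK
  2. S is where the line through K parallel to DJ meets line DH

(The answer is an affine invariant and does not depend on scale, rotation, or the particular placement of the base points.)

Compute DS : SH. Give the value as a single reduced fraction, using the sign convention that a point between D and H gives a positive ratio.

Work in coordinates with J = (0, 0), D = (1, 0), K = (0, 1).
1. H is the centroid of triangle JDK ⇒ H = (1/3, 1/3)
2. S is where the line through K parallel to DJ meets line DH ⇒ S = (-1, 1)
S = D + t·(H−D) with t = 3, so DS:SH = t:(1−t) = 3:-2

DS:SH = -3/2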